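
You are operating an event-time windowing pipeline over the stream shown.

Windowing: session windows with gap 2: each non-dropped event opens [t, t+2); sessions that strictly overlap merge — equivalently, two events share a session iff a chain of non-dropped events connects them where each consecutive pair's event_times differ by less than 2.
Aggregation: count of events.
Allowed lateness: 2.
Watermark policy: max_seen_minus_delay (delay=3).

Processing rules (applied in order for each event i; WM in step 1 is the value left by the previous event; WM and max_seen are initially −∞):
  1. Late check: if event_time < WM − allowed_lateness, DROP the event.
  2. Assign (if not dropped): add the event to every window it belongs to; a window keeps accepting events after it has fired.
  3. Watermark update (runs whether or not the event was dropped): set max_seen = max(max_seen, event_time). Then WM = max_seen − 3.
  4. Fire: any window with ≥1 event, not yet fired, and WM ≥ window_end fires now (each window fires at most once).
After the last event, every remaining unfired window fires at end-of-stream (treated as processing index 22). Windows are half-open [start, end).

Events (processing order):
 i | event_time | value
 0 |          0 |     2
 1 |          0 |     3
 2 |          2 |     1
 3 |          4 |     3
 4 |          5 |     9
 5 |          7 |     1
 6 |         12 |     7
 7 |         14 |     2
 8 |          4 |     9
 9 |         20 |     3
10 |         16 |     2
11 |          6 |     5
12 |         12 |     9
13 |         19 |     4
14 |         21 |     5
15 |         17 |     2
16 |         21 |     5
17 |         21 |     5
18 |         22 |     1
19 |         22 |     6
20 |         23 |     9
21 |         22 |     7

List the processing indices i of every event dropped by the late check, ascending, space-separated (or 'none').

8 11 12

i=0 t=0 v=2: → [0,2); WM=-3
i=1 t=0 v=3: → [0,2); WM=-3
i=2 t=2 v=1: → [2,4); WM=-1
i=3 t=4 v=3: → [4,6); WM=1
i=4 t=5 v=9: → [4,7); WM=2
i=5 t=7 v=1: → [7,9); WM=4
i=6 t=12 v=7: → [12,14); WM=9
i=7 t=14 v=2: → [14,16); WM=11
i=8 t=4 v=9: DROP (t<11-2); WM=11
i=9 t=20 v=3: → [20,22); WM=17
i=10 t=16 v=2: → [16,18); WM=17
i=11 t=6 v=5: DROP (t<17-2); WM=17
i=12 t=12 v=9: DROP (t<17-2); WM=17
i=13 t=19 v=4: → [19,22); WM=17
i=14 t=21 v=5: → [19,23); WM=18
i=15 t=17 v=2: → [16,19); WM=18
i=16 t=21 v=5: → [19,23); WM=18
i=17 t=21 v=5: → [19,23); WM=18
i=18 t=22 v=1: → [19,24); WM=19
i=19 t=22 v=6: → [19,24); WM=19
i=20 t=23 v=9: → [19,25); WM=20
i=21 t=22 v=7: → [19,25); WM=20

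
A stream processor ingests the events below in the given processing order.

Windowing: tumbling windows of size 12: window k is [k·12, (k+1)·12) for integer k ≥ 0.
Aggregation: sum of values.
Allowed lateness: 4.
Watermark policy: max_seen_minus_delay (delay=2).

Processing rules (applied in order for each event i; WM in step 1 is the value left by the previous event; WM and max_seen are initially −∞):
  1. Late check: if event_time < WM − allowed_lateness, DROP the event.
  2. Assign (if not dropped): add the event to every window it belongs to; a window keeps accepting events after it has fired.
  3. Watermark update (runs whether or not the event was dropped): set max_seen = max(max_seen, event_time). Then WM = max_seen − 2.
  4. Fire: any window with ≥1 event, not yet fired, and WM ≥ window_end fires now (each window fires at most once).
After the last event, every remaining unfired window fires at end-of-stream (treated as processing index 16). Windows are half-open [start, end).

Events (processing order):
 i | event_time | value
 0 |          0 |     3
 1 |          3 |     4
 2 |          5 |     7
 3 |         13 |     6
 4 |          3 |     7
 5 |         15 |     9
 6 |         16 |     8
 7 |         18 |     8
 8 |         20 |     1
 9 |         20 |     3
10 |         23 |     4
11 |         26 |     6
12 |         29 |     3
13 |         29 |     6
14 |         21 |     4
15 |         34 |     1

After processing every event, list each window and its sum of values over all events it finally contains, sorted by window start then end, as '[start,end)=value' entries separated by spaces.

i=0 t=0 v=3: → [0,12); WM=-2
i=1 t=3 v=4: → [0,12); WM=1
i=2 t=5 v=7: → [0,12); WM=3
i=3 t=13 v=6: → [12,24); WM=11
i=4 t=3 v=7: DROP (t<11-4); WM=11
i=5 t=15 v=9: → [12,24); WM=13; [0,12) fires=14
i=6 t=16 v=8: → [12,24); WM=14
i=7 t=18 v=8: → [12,24); WM=16
i=8 t=20 v=1: → [12,24); WM=18
i=9 t=20 v=3: → [12,24); WM=18
i=10 t=23 v=4: → [12,24); WM=21
i=11 t=26 v=6: → [24,36); WM=24; [12,24) fires=39
i=12 t=29 v=3: → [24,36); WM=27
i=13 t=29 v=6: → [24,36); WM=27
i=14 t=21 v=4: DROP (t<27-4); WM=27
i=15 t=34 v=1: → [24,36); WM=32

[0,12)=14 [12,24)=39 [24,36)=16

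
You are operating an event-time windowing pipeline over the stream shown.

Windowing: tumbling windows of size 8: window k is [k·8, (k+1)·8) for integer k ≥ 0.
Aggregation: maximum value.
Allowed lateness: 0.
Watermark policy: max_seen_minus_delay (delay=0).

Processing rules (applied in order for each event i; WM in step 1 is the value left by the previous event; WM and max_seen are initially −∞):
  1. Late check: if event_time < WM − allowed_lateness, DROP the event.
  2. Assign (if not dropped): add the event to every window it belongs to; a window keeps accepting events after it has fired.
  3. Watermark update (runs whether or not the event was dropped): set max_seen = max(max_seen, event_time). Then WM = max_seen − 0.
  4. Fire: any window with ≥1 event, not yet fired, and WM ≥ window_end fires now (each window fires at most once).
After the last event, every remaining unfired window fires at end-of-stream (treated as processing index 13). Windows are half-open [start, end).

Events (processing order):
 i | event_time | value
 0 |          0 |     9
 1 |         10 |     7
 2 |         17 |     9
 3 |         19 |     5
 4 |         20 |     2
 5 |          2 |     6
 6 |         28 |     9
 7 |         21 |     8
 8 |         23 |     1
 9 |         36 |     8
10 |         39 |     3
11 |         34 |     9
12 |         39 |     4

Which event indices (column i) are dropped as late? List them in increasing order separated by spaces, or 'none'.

5 7 8 11

i=0 t=0 v=9: → [0,8); WM=0
i=1 t=10 v=7: → [8,16); WM=10; [0,8) fires=9
i=2 t=17 v=9: → [16,24); WM=17; [8,16) fires=7
i=3 t=19 v=5: → [16,24); WM=19
i=4 t=20 v=2: → [16,24); WM=20
i=5 t=2 v=6: DROP (t<20-0); WM=20
i=6 t=28 v=9: → [24,32); WM=28; [16,24) fires=9
i=7 t=21 v=8: DROP (t<28-0); WM=28
i=8 t=23 v=1: DROP (t<28-0); WM=28
i=9 t=36 v=8: → [32,40); WM=36; [24,32) fires=9
i=10 t=39 v=3: → [32,40); WM=39
i=11 t=34 v=9: DROP (t<39-0); WM=39
i=12 t=39 v=4: → [32,40); WM=39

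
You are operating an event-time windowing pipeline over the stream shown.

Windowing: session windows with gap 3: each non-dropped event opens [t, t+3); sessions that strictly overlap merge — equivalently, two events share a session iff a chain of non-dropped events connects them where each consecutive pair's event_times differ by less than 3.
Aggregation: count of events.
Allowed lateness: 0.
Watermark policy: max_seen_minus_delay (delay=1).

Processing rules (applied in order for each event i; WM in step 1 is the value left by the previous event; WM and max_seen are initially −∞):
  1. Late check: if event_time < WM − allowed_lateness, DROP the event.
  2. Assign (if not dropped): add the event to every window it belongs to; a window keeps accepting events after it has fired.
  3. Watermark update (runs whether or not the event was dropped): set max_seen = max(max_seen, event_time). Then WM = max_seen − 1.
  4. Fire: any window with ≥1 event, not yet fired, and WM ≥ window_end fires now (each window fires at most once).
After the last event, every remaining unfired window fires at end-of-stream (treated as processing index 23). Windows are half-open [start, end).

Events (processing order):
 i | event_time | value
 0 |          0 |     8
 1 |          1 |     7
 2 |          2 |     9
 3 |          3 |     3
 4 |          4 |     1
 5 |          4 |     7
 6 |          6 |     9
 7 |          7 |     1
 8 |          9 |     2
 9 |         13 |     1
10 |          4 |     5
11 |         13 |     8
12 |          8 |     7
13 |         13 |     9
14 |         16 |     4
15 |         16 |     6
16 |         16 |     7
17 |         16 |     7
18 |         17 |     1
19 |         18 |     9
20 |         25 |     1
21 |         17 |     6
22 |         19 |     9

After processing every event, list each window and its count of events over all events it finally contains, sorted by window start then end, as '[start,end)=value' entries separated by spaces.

[0,12)=9 [13,16)=3 [16,21)=6 [25,28)=1

i=0 t=0 v=8: → [0,3); WM=-1
i=1 t=1 v=7: → [0,4); WM=0
i=2 t=2 v=9: → [0,5); WM=1
i=3 t=3 v=3: → [0,6); WM=2
i=4 t=4 v=1: → [0,7); WM=3
i=5 t=4 v=7: → [0,7); WM=3
i=6 t=6 v=9: → [0,9); WM=5
i=7 t=7 v=1: → [0,10); WM=6
i=8 t=9 v=2: → [0,12); WM=8
i=9 t=13 v=1: → [13,16); WM=12
i=10 t=4 v=5: DROP (t<12-0); WM=12
i=11 t=13 v=8: → [13,16); WM=12
i=12 t=8 v=7: DROP (t<12-0); WM=12
i=13 t=13 v=9: → [13,16); WM=12
i=14 t=16 v=4: → [16,19); WM=15
i=15 t=16 v=6: → [16,19); WM=15
i=16 t=16 v=7: → [16,19); WM=15
i=17 t=16 v=7: → [16,19); WM=15
i=18 t=17 v=1: → [16,20); WM=16
i=19 t=18 v=9: → [16,21); WM=17
i=20 t=25 v=1: → [25,28); WM=24
i=21 t=17 v=6: DROP (t<24-0); WM=24
i=22 t=19 v=9: DROP (t<24-0); WM=24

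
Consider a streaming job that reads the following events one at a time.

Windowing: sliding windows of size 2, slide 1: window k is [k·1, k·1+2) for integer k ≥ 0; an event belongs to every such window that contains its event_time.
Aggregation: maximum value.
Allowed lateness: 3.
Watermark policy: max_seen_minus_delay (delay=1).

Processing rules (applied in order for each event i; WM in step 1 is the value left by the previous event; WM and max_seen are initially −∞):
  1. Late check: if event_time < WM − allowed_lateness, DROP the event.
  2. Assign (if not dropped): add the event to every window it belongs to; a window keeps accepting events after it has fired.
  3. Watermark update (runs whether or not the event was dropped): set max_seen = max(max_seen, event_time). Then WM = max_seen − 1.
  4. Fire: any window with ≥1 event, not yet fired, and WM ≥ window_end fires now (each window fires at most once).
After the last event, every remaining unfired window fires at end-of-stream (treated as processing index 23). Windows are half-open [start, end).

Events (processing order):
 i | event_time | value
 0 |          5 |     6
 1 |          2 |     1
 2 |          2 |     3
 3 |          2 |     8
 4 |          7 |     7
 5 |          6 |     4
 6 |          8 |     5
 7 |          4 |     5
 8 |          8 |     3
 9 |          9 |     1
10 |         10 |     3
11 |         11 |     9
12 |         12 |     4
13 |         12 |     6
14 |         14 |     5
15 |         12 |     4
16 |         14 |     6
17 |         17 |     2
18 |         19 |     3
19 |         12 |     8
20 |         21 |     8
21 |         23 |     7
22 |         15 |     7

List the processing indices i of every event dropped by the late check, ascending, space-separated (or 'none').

i=0 t=5 v=6: → [5,7),[4,6); WM=4
i=1 t=2 v=1: → [2,4),[1,3); WM=4; [1,3) fires=1 [2,4) fires=1
i=2 t=2 v=3: → [2,4),[1,3); WM=4
i=3 t=2 v=8: → [2,4),[1,3); WM=4
i=4 t=7 v=7: → [7,9),[6,8); WM=6; [4,6) fires=6
i=5 t=6 v=4: → [6,8),[5,7); WM=6
i=6 t=8 v=5: → [8,10),[7,9); WM=7; [5,7) fires=6
i=7 t=4 v=5: → [4,6),[3,5); WM=7; [3,5) fires=5
i=8 t=8 v=3: → [8,10),[7,9); WM=7
i=9 t=9 v=1: → [9,11),[8,10); WM=8; [6,8) fires=7
i=10 t=10 v=3: → [10,12),[9,11); WM=9; [7,9) fires=7
i=11 t=11 v=9: → [11,13),[10,12); WM=10; [8,10) fires=5
i=12 t=12 v=4: → [12,14),[11,13); WM=11; [9,11) fires=3
i=13 t=12 v=6: → [12,14),[11,13); WM=11
i=14 t=14 v=5: → [14,16),[13,15); WM=13; [10,12) fires=9 [11,13) fires=9
i=15 t=12 v=4: → [12,14),[11,13); WM=13
i=16 t=14 v=6: → [14,16),[13,15); WM=13
i=17 t=17 v=2: → [17,19),[16,18); WM=16; [12,14) fires=6 [13,15) fires=6 [14,16) fires=6
i=18 t=19 v=3: → [19,21),[18,20); WM=18; [16,18) fires=2
i=19 t=12 v=8: DROP (t<18-3); WM=18
i=20 t=21 v=8: → [21,23),[20,22); WM=20; [17,19) fires=2 [18,20) fires=3
i=21 t=23 v=7: → [23,25),[22,24); WM=22; [19,21) fires=3 [20,22) fires=8
i=22 t=15 v=7: DROP (t<22-3); WM=22

19 22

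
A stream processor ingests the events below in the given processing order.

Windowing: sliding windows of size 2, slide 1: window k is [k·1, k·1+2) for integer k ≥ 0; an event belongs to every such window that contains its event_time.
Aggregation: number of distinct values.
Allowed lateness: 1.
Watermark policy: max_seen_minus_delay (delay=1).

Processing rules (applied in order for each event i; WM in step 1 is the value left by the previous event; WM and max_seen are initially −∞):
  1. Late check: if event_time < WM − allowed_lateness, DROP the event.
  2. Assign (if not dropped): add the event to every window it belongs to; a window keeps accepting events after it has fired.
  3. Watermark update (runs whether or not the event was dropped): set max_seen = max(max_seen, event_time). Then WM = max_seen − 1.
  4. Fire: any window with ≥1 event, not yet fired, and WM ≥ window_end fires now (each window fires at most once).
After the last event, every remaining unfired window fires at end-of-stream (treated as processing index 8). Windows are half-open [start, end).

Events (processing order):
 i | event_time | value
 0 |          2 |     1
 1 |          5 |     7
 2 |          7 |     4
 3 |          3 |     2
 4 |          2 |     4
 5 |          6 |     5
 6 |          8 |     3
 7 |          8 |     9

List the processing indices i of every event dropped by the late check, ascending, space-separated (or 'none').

i=0 t=2 v=1: → [2,4),[1,3); WM=1
i=1 t=5 v=7: → [5,7),[4,6); WM=4; [1,3) fires=1 [2,4) fires=1
i=2 t=7 v=4: → [7,9),[6,8); WM=6; [4,6) fires=1
i=3 t=3 v=2: DROP (t<6-1); WM=6
i=4 t=2 v=4: DROP (t<6-1); WM=6
i=5 t=6 v=5: → [6,8),[5,7); WM=6
i=6 t=8 v=3: → [8,10),[7,9); WM=7; [5,7) fires=2
i=7 t=8 v=9: → [8,10),[7,9); WM=7

3 4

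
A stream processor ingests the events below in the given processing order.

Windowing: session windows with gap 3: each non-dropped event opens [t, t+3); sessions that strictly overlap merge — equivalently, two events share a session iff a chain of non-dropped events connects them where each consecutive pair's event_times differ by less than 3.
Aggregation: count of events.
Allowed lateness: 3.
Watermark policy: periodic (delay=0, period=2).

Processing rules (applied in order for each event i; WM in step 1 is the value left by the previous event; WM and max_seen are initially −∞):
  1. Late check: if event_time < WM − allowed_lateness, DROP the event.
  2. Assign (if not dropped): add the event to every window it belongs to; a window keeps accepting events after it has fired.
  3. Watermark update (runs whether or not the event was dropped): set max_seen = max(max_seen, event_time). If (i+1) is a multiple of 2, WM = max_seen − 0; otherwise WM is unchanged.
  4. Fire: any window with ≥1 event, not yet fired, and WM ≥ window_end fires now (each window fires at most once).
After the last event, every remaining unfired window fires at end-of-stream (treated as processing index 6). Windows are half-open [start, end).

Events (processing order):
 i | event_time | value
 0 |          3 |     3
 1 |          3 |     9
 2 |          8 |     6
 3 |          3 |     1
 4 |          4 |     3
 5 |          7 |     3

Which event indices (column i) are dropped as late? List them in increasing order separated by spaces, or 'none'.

i=0 t=3 v=3: → [3,6); WM=−∞
i=1 t=3 v=9: → [3,6); WM=3
i=2 t=8 v=6: → [8,11); WM=3
i=3 t=3 v=1: → [3,6); WM=8
i=4 t=4 v=3: DROP (t<8-3); WM=8
i=5 t=7 v=3: → [7,11); WM=8

4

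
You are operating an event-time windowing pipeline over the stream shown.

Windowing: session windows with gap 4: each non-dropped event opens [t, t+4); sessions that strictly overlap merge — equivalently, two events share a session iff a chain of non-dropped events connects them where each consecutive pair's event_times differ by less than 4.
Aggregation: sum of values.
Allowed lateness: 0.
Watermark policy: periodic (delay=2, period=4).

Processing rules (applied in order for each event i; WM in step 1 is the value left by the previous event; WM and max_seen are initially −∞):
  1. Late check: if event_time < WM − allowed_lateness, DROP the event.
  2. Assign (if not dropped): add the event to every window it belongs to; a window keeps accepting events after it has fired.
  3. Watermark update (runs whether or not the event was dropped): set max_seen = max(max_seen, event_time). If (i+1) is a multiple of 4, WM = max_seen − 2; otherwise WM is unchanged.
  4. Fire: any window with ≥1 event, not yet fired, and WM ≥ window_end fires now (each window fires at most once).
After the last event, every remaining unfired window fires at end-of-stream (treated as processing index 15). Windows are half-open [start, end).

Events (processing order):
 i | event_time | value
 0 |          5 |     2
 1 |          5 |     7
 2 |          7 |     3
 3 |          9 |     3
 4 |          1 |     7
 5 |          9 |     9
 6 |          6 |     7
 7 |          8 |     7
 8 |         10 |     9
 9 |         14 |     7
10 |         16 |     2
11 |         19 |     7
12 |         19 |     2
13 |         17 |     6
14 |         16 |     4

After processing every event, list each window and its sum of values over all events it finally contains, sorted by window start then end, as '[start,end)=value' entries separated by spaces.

i=0 t=5 v=2: → [5,9); WM=−∞
i=1 t=5 v=7: → [5,9); WM=−∞
i=2 t=7 v=3: → [5,11); WM=−∞
i=3 t=9 v=3: → [5,13); WM=7
i=4 t=1 v=7: DROP (t<7-0); WM=7
i=5 t=9 v=9: → [5,13); WM=7
i=6 t=6 v=7: DROP (t<7-0); WM=7
i=7 t=8 v=7: → [5,13); WM=7
i=8 t=10 v=9: → [5,14); WM=7
i=9 t=14 v=7: → [14,18); WM=7
i=10 t=16 v=2: → [14,20); WM=7
i=11 t=19 v=7: → [14,23); WM=17
i=12 t=19 v=2: → [14,23); WM=17
i=13 t=17 v=6: → [14,23); WM=17
i=14 t=16 v=4: DROP (t<17-0); WM=17

[5,14)=40 [14,23)=24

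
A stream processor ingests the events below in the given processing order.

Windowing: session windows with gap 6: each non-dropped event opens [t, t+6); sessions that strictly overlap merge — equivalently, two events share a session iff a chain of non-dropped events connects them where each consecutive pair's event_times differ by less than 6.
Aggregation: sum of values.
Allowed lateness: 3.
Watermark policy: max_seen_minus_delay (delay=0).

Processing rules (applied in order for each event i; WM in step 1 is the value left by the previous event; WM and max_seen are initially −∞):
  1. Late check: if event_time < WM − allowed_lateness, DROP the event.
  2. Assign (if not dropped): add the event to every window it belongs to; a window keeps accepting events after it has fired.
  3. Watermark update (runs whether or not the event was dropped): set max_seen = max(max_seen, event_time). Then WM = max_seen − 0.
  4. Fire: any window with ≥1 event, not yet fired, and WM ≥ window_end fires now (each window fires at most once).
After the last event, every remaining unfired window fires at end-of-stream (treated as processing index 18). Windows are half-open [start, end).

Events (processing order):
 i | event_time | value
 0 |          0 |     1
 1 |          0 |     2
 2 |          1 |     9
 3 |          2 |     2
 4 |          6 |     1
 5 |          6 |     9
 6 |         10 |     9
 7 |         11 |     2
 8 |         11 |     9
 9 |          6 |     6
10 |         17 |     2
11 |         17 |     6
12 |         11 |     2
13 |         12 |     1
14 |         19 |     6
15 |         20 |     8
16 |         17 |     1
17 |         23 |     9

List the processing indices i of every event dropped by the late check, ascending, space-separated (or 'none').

i=0 t=0 v=1: → [0,6); WM=0
i=1 t=0 v=2: → [0,6); WM=0
i=2 t=1 v=9: → [0,7); WM=1
i=3 t=2 v=2: → [0,8); WM=2
i=4 t=6 v=1: → [0,12); WM=6
i=5 t=6 v=9: → [0,12); WM=6
i=6 t=10 v=9: → [0,16); WM=10
i=7 t=11 v=2: → [0,17); WM=11
i=8 t=11 v=9: → [0,17); WM=11
i=9 t=6 v=6: DROP (t<11-3); WM=11
i=10 t=17 v=2: → [17,23); WM=17
i=11 t=17 v=6: → [17,23); WM=17
i=12 t=11 v=2: DROP (t<17-3); WM=17
i=13 t=12 v=1: DROP (t<17-3); WM=17
i=14 t=19 v=6: → [17,25); WM=19
i=15 t=20 v=8: → [17,26); WM=20
i=16 t=17 v=1: → [17,26); WM=20
i=17 t=23 v=9: → [17,29); WM=23

9 12 13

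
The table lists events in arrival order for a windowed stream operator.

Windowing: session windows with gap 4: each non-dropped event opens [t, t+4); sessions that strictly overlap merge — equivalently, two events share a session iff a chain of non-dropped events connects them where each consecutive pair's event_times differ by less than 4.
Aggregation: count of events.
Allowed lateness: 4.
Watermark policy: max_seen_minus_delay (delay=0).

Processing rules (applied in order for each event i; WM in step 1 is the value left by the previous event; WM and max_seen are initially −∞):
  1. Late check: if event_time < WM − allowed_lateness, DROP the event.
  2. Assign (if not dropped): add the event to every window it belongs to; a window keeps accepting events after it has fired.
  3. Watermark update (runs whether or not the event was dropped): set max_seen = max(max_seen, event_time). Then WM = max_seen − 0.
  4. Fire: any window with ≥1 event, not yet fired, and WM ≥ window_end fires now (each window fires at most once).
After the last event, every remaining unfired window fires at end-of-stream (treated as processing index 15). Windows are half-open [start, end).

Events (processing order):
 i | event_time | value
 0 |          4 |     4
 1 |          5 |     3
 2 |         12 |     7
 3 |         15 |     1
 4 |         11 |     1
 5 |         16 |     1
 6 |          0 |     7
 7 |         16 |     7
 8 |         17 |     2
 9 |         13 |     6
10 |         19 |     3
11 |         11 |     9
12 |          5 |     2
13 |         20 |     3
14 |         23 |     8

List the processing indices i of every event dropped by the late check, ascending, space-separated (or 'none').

6 11 12

i=0 t=4 v=4: → [4,8); WM=4
i=1 t=5 v=3: → [4,9); WM=5
i=2 t=12 v=7: → [12,16); WM=12
i=3 t=15 v=1: → [12,19); WM=15
i=4 t=11 v=1: → [11,19); WM=15
i=5 t=16 v=1: → [11,20); WM=16
i=6 t=0 v=7: DROP (t<16-4); WM=16
i=7 t=16 v=7: → [11,20); WM=16
i=8 t=17 v=2: → [11,21); WM=17
i=9 t=13 v=6: → [11,21); WM=17
i=10 t=19 v=3: → [11,23); WM=19
i=11 t=11 v=9: DROP (t<19-4); WM=19
i=12 t=5 v=2: DROP (t<19-4); WM=19
i=13 t=20 v=3: → [11,24); WM=20
i=14 t=23 v=8: → [11,27); WM=23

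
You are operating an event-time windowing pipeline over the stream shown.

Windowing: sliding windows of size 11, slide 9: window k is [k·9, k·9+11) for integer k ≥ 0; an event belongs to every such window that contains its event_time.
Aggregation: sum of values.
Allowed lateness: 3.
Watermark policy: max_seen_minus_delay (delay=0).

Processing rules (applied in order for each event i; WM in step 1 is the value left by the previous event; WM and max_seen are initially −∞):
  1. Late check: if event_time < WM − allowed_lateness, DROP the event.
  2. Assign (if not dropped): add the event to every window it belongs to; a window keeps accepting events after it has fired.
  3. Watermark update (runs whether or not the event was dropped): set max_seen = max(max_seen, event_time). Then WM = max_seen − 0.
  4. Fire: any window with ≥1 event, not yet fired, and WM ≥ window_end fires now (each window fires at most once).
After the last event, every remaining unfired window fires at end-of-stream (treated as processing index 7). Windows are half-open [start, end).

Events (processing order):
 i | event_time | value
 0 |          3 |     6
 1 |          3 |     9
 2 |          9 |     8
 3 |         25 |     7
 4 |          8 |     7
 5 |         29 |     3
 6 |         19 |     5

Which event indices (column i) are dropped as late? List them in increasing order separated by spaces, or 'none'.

4 6

i=0 t=3 v=6: → [0,11); WM=3
i=1 t=3 v=9: → [0,11); WM=3
i=2 t=9 v=8: → [9,20),[0,11); WM=9
i=3 t=25 v=7: → [18,29); WM=25; [0,11) fires=23 [9,20) fires=8
i=4 t=8 v=7: DROP (t<25-3); WM=25
i=5 t=29 v=3: → [27,38); WM=29; [18,29) fires=7
i=6 t=19 v=5: DROP (t<29-3); WM=29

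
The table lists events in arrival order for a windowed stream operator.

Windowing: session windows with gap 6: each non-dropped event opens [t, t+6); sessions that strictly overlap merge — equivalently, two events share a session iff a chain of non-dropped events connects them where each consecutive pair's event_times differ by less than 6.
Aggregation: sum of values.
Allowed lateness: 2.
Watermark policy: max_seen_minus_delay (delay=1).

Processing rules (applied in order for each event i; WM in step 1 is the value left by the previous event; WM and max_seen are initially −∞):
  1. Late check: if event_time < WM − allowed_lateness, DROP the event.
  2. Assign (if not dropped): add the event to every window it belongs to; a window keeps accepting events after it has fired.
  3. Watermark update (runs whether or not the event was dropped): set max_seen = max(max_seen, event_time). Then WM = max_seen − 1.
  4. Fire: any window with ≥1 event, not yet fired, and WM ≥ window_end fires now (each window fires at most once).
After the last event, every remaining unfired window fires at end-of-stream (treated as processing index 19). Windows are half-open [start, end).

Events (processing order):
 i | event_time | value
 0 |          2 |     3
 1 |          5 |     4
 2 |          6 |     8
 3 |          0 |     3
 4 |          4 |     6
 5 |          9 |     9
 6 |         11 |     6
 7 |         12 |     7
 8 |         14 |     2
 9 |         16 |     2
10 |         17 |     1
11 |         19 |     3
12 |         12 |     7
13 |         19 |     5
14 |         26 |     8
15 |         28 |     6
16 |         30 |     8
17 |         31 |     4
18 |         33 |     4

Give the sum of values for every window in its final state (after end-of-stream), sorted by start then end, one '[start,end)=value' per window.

[2,25)=56 [26,39)=30

i=0 t=2 v=3: → [2,8); WM=1
i=1 t=5 v=4: → [2,11); WM=4
i=2 t=6 v=8: → [2,12); WM=5
i=3 t=0 v=3: DROP (t<5-2); WM=5
i=4 t=4 v=6: → [2,12); WM=5
i=5 t=9 v=9: → [2,15); WM=8
i=6 t=11 v=6: → [2,17); WM=10
i=7 t=12 v=7: → [2,18); WM=11
i=8 t=14 v=2: → [2,20); WM=13
i=9 t=16 v=2: → [2,22); WM=15
i=10 t=17 v=1: → [2,23); WM=16
i=11 t=19 v=3: → [2,25); WM=18
i=12 t=12 v=7: DROP (t<18-2); WM=18
i=13 t=19 v=5: → [2,25); WM=18
i=14 t=26 v=8: → [26,32); WM=25
i=15 t=28 v=6: → [26,34); WM=27
i=16 t=30 v=8: → [26,36); WM=29
i=17 t=31 v=4: → [26,37); WM=30
i=18 t=33 v=4: → [26,39); WM=32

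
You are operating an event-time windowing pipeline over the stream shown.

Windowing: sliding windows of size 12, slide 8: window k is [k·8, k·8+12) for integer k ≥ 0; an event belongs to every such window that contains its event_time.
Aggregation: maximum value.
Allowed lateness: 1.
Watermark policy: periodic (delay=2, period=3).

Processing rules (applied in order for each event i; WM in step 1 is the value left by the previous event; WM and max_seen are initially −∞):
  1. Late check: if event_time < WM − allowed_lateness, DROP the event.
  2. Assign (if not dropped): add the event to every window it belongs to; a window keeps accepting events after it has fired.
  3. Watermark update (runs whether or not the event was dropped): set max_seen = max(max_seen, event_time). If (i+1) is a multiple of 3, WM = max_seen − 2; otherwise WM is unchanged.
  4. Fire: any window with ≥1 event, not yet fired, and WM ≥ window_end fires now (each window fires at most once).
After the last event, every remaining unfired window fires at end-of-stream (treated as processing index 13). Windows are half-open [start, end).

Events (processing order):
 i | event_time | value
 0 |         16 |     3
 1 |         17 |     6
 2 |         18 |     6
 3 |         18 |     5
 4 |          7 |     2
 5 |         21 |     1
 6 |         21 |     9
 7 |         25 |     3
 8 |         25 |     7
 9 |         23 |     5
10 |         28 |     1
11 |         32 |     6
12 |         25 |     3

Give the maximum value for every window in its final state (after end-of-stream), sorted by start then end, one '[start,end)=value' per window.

[8,20)=6 [16,28)=9 [24,36)=7 [32,44)=6

i=0 t=16 v=3: → [16,28),[8,20); WM=−∞
i=1 t=17 v=6: → [16,28),[8,20); WM=−∞
i=2 t=18 v=6: → [16,28),[8,20); WM=16
i=3 t=18 v=5: → [16,28),[8,20); WM=16
i=4 t=7 v=2: DROP (t<16-1); WM=16
i=5 t=21 v=1: → [16,28); WM=19
i=6 t=21 v=9: → [16,28); WM=19
i=7 t=25 v=3: → [24,36),[16,28); WM=19
i=8 t=25 v=7: → [24,36),[16,28); WM=23; [8,20) fires=6
i=9 t=23 v=5: → [16,28); WM=23
i=10 t=28 v=1: → [24,36); WM=23
i=11 t=32 v=6: → [32,44),[24,36); WM=30; [16,28) fires=9
i=12 t=25 v=3: DROP (t<30-1); WM=30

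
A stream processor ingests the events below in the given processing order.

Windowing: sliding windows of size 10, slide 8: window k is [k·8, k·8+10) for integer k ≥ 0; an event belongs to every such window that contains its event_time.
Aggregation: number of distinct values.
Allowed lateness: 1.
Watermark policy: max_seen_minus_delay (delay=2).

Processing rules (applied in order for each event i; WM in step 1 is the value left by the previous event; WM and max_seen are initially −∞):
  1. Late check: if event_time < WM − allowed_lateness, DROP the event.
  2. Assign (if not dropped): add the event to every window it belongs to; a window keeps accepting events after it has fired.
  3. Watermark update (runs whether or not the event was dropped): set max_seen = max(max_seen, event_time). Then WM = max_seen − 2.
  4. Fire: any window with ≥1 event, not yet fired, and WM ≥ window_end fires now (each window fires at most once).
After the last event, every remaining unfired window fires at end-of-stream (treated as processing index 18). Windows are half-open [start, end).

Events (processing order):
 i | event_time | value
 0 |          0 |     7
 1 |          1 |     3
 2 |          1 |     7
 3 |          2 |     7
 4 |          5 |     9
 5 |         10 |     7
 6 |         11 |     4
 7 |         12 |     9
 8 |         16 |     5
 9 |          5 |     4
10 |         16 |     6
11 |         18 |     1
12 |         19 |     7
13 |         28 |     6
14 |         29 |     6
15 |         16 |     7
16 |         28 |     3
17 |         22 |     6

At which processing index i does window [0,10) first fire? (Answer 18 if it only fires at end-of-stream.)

7

i=0 t=0 v=7: → [0,10); WM=-2
i=1 t=1 v=3: → [0,10); WM=-1
i=2 t=1 v=7: → [0,10); WM=-1
i=3 t=2 v=7: → [0,10); WM=0
i=4 t=5 v=9: → [0,10); WM=3
i=5 t=10 v=7: → [8,18); WM=8
i=6 t=11 v=4: → [8,18); WM=9
i=7 t=12 v=9: → [8,18); WM=10; [0,10) fires=3
i=8 t=16 v=5: → [16,26),[8,18); WM=14
i=9 t=5 v=4: DROP (t<14-1); WM=14
i=10 t=16 v=6: → [16,26),[8,18); WM=14
i=11 t=18 v=1: → [16,26); WM=16
i=12 t=19 v=7: → [16,26); WM=17
i=13 t=28 v=6: → [24,34); WM=26; [8,18) fires=5 [16,26) fires=4
i=14 t=29 v=6: → [24,34); WM=27
i=15 t=16 v=7: DROP (t<27-1); WM=27
i=16 t=28 v=3: → [24,34); WM=27
i=17 t=22 v=6: DROP (t<27-1); WM=27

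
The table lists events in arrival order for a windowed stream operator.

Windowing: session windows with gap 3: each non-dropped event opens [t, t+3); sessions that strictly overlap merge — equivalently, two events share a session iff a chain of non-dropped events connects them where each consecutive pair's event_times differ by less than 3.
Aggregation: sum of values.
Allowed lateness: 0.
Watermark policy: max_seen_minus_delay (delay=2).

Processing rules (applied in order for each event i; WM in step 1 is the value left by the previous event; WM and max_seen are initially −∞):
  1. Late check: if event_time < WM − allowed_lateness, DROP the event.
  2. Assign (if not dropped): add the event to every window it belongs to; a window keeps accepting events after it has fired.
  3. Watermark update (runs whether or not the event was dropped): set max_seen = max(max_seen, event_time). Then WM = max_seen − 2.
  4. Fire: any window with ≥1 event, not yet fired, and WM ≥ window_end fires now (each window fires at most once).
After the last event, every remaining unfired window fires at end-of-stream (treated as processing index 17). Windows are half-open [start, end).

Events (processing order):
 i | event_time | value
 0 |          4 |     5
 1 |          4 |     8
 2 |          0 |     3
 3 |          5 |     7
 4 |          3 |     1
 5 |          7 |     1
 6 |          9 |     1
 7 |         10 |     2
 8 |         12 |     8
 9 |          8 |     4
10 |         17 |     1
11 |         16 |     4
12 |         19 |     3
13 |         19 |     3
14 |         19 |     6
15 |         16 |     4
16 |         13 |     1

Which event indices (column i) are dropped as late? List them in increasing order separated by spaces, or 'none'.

i=0 t=4 v=5: → [4,7); WM=2
i=1 t=4 v=8: → [4,7); WM=2
i=2 t=0 v=3: DROP (t<2-0); WM=2
i=3 t=5 v=7: → [4,8); WM=3
i=4 t=3 v=1: → [3,8); WM=3
i=5 t=7 v=1: → [3,10); WM=5
i=6 t=9 v=1: → [3,12); WM=7
i=7 t=10 v=2: → [3,13); WM=8
i=8 t=12 v=8: → [3,15); WM=10
i=9 t=8 v=4: DROP (t<10-0); WM=10
i=10 t=17 v=1: → [17,20); WM=15
i=11 t=16 v=4: → [16,20); WM=15
i=12 t=19 v=3: → [16,22); WM=17
i=13 t=19 v=3: → [16,22); WM=17
i=14 t=19 v=6: → [16,22); WM=17
i=15 t=16 v=4: DROP (t<17-0); WM=17
i=16 t=13 v=1: DROP (t<17-0); WM=17

2 9 15 16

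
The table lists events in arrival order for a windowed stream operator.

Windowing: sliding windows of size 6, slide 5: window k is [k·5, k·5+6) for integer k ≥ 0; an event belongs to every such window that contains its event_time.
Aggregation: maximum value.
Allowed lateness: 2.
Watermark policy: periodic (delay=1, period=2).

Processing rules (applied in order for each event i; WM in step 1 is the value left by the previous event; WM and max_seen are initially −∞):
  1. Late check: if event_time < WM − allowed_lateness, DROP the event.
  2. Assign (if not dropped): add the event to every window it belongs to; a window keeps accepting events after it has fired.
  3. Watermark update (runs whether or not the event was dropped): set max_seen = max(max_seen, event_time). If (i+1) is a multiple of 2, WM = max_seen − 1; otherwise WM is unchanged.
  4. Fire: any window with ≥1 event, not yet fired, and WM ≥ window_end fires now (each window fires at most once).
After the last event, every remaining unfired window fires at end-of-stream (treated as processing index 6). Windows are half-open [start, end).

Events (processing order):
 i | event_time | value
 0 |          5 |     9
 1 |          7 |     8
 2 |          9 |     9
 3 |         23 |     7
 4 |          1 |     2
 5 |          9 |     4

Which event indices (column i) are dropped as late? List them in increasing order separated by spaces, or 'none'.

i=0 t=5 v=9: → [5,11),[0,6); WM=−∞
i=1 t=7 v=8: → [5,11); WM=6; [0,6) fires=9
i=2 t=9 v=9: → [5,11); WM=6
i=3 t=23 v=7: → [20,26); WM=22; [5,11) fires=9
i=4 t=1 v=2: DROP (t<22-2); WM=22
i=5 t=9 v=4: DROP (t<22-2); WM=22

4 5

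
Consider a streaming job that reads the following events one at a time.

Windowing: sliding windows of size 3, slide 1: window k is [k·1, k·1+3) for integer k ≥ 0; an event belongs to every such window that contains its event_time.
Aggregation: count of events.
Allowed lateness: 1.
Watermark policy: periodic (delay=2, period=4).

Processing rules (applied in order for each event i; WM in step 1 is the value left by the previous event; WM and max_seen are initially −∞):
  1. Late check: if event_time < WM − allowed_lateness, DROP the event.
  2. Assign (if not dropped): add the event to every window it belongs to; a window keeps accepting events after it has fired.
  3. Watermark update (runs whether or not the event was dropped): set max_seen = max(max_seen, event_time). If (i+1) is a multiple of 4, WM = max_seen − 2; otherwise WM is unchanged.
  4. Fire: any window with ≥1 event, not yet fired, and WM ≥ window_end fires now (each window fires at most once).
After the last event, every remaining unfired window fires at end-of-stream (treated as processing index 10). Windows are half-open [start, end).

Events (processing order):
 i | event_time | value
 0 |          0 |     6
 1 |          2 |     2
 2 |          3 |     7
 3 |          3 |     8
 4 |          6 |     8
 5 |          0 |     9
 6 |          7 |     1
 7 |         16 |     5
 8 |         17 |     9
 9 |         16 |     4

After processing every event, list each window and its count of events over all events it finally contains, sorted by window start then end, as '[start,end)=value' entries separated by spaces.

i=0 t=0 v=6: → [0,3); WM=−∞
i=1 t=2 v=2: → [2,5),[1,4),[0,3); WM=−∞
i=2 t=3 v=7: → [3,6),[2,5),[1,4); WM=−∞
i=3 t=3 v=8: → [3,6),[2,5),[1,4); WM=1
i=4 t=6 v=8: → [6,9),[5,8),[4,7); WM=1
i=5 t=0 v=9: → [0,3); WM=1
i=6 t=7 v=1: → [7,10),[6,9),[5,8); WM=1
i=7 t=16 v=5: → [16,19),[15,18),[14,17); WM=14; [0,3) fires=3 [1,4) fires=3 [2,5) fires=3 [3,6) fires=2 [4,7) fires=1 [5,8) fires=2 [6,9) fires=2 [7,10) fires=1
i=8 t=17 v=9: → [17,20),[16,19),[15,18); WM=14
i=9 t=16 v=4: → [16,19),[15,18),[14,17); WM=14

[0,3)=3 [1,4)=3 [2,5)=3 [3,6)=2 [4,7)=1 [5,8)=2 [6,9)=2 [7,10)=1 [14,17)=2 [15,18)=3 [16,19)=3 [17,20)=1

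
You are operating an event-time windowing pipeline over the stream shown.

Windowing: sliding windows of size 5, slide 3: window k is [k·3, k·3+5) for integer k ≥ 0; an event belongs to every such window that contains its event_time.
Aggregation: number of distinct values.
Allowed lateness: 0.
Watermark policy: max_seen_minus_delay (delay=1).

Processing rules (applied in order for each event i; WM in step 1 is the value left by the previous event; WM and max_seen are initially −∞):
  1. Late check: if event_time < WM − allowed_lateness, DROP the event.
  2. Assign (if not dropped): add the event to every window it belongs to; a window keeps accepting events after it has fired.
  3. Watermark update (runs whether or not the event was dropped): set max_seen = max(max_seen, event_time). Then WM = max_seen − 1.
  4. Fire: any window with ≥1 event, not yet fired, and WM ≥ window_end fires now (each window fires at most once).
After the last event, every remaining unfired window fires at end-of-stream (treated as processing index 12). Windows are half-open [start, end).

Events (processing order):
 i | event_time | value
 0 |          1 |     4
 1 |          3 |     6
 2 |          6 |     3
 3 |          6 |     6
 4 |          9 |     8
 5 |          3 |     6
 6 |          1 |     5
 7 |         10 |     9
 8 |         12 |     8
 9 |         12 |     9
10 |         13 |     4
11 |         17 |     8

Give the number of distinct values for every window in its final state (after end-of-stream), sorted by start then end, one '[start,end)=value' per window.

[0,5)=2 [3,8)=2 [6,11)=4 [9,14)=3 [12,17)=3 [15,20)=1

i=0 t=1 v=4: → [0,5); WM=0
i=1 t=3 v=6: → [3,8),[0,5); WM=2
i=2 t=6 v=3: → [6,11),[3,8); WM=5; [0,5) fires=2
i=3 t=6 v=6: → [6,11),[3,8); WM=5
i=4 t=9 v=8: → [9,14),[6,11); WM=8; [3,8) fires=2
i=5 t=3 v=6: DROP (t<8-0); WM=8
i=6 t=1 v=5: DROP (t<8-0); WM=8
i=7 t=10 v=9: → [9,14),[6,11); WM=9
i=8 t=12 v=8: → [12,17),[9,14); WM=11; [6,11) fires=4
i=9 t=12 v=9: → [12,17),[9,14); WM=11
i=10 t=13 v=4: → [12,17),[9,14); WM=12
i=11 t=17 v=8: → [15,20); WM=16; [9,14) fires=3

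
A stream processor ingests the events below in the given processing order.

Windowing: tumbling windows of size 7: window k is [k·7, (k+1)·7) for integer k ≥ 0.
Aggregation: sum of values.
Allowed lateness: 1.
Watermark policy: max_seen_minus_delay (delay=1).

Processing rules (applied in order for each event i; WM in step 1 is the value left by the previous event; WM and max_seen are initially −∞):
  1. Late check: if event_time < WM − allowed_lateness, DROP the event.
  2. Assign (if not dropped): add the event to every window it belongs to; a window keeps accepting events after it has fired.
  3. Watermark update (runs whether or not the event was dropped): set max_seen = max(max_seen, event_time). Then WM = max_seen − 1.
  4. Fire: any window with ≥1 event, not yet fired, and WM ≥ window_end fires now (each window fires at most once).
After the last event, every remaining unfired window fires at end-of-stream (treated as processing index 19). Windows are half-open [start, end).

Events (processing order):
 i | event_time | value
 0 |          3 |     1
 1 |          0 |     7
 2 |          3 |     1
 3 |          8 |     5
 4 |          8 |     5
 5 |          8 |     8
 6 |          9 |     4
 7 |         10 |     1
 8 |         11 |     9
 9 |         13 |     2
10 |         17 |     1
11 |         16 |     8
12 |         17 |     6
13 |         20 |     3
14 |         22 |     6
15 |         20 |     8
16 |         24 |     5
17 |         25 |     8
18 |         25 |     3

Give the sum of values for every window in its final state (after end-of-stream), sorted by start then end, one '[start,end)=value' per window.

i=0 t=3 v=1: → [0,7); WM=2
i=1 t=0 v=7: DROP (t<2-1); WM=2
i=2 t=3 v=1: → [0,7); WM=2
i=3 t=8 v=5: → [7,14); WM=7; [0,7) fires=2
i=4 t=8 v=5: → [7,14); WM=7
i=5 t=8 v=8: → [7,14); WM=7
i=6 t=9 v=4: → [7,14); WM=8
i=7 t=10 v=1: → [7,14); WM=9
i=8 t=11 v=9: → [7,14); WM=10
i=9 t=13 v=2: → [7,14); WM=12
i=10 t=17 v=1: → [14,21); WM=16; [7,14) fires=34
i=11 t=16 v=8: → [14,21); WM=16
i=12 t=17 v=6: → [14,21); WM=16
i=13 t=20 v=3: → [14,21); WM=19
i=14 t=22 v=6: → [21,28); WM=21; [14,21) fires=18
i=15 t=20 v=8: → [14,21); WM=21
i=16 t=24 v=5: → [21,28); WM=23
i=17 t=25 v=8: → [21,28); WM=24
i=18 t=25 v=3: → [21,28); WM=24

[0,7)=2 [7,14)=34 [14,21)=26 [21,28)=22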